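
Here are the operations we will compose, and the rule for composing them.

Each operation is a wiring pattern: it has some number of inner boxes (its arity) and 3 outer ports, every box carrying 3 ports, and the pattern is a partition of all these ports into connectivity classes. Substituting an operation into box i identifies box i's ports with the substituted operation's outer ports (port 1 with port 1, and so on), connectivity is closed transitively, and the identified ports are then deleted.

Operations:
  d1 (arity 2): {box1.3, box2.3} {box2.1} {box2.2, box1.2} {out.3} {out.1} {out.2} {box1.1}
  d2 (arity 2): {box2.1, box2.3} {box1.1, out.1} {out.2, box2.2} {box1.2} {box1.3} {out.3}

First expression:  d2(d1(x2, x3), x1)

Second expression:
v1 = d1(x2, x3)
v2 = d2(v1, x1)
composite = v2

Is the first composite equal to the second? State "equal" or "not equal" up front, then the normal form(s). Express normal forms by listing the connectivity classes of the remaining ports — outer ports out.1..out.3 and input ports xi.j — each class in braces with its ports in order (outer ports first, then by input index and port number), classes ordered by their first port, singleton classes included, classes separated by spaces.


Reducing the first expression gives {out.1} {out.2, x1.2} {out.3} {x1.1, x1.3} {x2.1} {x2.2, x3.2} {x2.3, x3.3} {x3.1}
Reducing the second expression gives {out.1} {out.2, x1.2} {out.3} {x1.1, x1.3} {x2.1} {x2.2, x3.2} {x2.3, x3.3} {x3.1}
Identical normal forms: equal.

equal: each reduces to {out.1} {out.2, x1.2} {out.3} {x1.1, x1.3} {x2.1} {x2.2, x3.2} {x2.3, x3.3} {x3.1}


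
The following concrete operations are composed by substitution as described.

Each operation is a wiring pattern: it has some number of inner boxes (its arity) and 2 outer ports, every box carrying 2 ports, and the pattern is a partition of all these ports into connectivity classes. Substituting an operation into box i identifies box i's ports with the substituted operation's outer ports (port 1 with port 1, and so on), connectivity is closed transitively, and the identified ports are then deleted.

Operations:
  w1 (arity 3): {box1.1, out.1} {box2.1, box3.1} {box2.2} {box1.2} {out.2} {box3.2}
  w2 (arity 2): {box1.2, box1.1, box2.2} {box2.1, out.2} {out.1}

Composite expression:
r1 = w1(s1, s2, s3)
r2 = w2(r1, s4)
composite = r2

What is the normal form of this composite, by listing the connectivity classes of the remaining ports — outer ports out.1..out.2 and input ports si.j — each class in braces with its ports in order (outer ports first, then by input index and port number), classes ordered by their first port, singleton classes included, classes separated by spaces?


{out.1} {out.2, s4.1} {s1.1, s4.2} {s1.2} {s2.1, s3.1} {s2.2} {s3.2}

Two ports join when wires chain via w2-identified ports.
the subtree at w1 composes to {out.1, s1.1} {out.2} {s1.2} {s2.1, s3.1} {s2.2} {s3.2} on (s1, s2, s3); out.j = own outer ports
the subtree at w2 composes to {out.1} {out.2, s4.1} {s1.1, s4.2} {s1.2} {s2.1, s3.1} {s2.2} {s3.2} on (s1, s2, s3, s4); out.j = own outer ports


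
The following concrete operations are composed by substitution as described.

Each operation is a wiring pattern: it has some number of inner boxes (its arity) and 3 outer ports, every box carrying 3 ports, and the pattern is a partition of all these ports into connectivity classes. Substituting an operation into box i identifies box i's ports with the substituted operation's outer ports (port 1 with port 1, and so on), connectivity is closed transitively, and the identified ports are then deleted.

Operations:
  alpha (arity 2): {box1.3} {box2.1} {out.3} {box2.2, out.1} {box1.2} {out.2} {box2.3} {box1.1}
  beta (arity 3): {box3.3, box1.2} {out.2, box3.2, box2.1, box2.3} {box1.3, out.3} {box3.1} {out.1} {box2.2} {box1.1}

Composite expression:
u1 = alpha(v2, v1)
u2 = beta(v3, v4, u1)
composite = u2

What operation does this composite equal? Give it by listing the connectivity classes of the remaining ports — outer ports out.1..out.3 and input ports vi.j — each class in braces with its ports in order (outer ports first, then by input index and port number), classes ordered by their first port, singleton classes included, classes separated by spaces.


{out.1} {out.2, v4.1, v4.3} {out.3, v3.3} {v1.1} {v1.2} {v1.3} {v2.1} {v2.2} {v2.3} {v3.1} {v3.2} {v4.2}


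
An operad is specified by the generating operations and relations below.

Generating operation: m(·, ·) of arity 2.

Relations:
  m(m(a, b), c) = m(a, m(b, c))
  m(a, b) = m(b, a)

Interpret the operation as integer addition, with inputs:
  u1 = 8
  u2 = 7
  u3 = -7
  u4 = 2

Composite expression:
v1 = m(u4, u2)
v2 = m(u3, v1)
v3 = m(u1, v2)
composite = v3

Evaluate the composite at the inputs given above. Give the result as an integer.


10

m(u4, u2) = 9
m(u3, m(u4, u2)) = 2
m(u1, m(u3, m(u4, u2))) = 10


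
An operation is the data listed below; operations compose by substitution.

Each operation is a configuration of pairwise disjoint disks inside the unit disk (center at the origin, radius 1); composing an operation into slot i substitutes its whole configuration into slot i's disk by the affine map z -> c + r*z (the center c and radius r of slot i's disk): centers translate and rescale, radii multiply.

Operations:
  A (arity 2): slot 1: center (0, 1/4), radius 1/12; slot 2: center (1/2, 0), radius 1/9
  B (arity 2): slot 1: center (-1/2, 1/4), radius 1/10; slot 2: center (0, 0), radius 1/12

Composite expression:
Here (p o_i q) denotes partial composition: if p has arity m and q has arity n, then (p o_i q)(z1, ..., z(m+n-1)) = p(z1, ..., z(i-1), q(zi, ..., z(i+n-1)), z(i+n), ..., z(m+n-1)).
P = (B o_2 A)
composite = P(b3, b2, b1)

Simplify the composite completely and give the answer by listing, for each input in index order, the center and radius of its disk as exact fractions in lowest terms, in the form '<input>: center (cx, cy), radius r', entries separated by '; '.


Below B, radii multiply path by path; the b-disk centers shift.
for b3, the 1-step affine chain lands on center (-1/2, 1/4), radius 1/10
for b2, the 2-step affine chain lands on center (0, 1/48), radius 1/144
for b1, the 2-step affine chain lands on center (1/24, 0), radius 1/108

b1: center (1/24, 0), radius 1/108; b2: center (0, 1/48), radius 1/144; b3: center (-1/2, 1/4), radius 1/10


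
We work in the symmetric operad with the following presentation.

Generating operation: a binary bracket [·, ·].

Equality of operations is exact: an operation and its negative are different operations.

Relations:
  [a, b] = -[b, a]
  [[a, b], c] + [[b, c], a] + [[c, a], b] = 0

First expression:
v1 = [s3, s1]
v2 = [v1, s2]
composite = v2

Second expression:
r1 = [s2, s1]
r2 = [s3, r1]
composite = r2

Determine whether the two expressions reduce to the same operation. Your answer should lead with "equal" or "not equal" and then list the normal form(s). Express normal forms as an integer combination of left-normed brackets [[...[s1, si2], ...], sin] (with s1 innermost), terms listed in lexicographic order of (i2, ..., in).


not equal; the first gives -[[s1, s3], s2] and the second [[s1, s2], s3]

The first composite normalizes to -[[s1, s3], s2]
The second composite normalizes to [[s1, s2], s3]
No match — not equal.


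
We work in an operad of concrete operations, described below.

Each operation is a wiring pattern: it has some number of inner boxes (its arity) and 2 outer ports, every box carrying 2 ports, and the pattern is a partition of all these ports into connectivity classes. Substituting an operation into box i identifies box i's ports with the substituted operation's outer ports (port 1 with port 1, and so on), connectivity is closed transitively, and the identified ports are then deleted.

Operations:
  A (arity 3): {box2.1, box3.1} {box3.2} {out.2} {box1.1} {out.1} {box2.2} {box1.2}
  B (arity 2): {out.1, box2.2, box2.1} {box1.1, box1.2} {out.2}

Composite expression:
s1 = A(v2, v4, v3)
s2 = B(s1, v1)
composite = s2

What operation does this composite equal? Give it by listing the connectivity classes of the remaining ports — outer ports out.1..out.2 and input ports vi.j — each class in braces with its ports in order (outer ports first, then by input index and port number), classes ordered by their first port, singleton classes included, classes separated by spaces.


{out.1, v1.1, v1.2} {out.2} {v2.1} {v2.2} {v3.1, v4.1} {v3.2} {v4.2}

Substituting into B glues patterns; closure does the rest.
A over (v2, v4, v3) gives {out.1} {out.2} {v2.1} {v2.2} {v3.1, v4.1} {v3.2} {v4.2}, out.j being that stage's outer ports
B over (v2, v4, v3, v1) gives {out.1, v1.1, v1.2} {out.2} {v2.1} {v2.2} {v3.1, v4.1} {v3.2} {v4.2}, out.j being that stage's outer ports


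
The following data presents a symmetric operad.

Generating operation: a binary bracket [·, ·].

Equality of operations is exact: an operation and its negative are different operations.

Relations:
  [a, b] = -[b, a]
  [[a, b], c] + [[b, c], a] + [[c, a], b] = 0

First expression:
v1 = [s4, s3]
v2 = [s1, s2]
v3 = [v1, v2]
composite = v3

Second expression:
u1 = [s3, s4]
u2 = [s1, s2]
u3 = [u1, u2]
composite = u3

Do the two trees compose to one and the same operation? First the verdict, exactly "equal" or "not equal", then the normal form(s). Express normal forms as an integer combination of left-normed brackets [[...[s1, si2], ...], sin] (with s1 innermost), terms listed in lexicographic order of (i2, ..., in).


The first composite normalizes to [[[s1, s2], s3], s4] - [[[s1, s2], s4], s3]
The second composite normalizes to -[[[s1, s2], s3], s4] + [[[s1, s2], s4], s3]
They disagree, so not equal.

not equal: they reduce to [[[s1, s2], s3], s4] - [[[s1, s2], s4], s3] and -[[[s1, s2], s3], s4] + [[[s1, s2], s4], s3]


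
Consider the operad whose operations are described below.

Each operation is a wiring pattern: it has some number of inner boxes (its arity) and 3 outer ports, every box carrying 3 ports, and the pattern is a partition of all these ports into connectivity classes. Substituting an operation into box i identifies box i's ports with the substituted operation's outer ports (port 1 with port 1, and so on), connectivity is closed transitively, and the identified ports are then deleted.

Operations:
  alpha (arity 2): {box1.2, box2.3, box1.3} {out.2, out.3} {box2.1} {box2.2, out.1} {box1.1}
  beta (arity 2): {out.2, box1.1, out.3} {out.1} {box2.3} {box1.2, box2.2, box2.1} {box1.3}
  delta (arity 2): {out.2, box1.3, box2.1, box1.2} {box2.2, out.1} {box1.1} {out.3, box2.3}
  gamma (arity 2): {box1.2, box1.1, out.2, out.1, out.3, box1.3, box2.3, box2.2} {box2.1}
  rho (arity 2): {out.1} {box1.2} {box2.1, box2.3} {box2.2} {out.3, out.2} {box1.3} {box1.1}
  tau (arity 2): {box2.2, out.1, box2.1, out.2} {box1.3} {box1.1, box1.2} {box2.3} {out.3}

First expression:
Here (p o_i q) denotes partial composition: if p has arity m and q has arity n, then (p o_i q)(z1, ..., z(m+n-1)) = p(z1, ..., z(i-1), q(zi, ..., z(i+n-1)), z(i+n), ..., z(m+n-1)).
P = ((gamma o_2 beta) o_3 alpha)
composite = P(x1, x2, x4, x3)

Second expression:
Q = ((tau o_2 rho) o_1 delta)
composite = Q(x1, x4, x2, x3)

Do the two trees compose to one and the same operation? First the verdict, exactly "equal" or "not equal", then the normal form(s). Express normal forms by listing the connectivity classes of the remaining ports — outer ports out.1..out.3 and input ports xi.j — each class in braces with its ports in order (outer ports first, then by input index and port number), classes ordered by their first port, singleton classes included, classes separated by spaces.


not equal; first: {out.1, out.2, out.3, x1.1, x1.2, x1.3, x2.1} {x2.2, x3.2} {x2.3} {x3.1} {x3.3, x4.2, x4.3} {x4.1}; second: {out.1, out.2} {out.3} {x1.1} {x1.2, x1.3, x4.1, x4.2} {x2.1} {x2.2} {x2.3} {x3.1, x3.3} {x3.2} {x4.3}

Reducing the first expression gives {out.1, out.2, out.3, x1.1, x1.2, x1.3, x2.1} {x2.2, x3.2} {x2.3} {x3.1} {x3.3, x4.2, x4.3} {x4.1}
Reducing the second expression gives {out.1, out.2} {out.3} {x1.1} {x1.2, x1.3, x4.1, x4.2} {x2.1} {x2.2} {x2.3} {x3.1, x3.3} {x3.2} {x4.3}
They disagree, so not equal.


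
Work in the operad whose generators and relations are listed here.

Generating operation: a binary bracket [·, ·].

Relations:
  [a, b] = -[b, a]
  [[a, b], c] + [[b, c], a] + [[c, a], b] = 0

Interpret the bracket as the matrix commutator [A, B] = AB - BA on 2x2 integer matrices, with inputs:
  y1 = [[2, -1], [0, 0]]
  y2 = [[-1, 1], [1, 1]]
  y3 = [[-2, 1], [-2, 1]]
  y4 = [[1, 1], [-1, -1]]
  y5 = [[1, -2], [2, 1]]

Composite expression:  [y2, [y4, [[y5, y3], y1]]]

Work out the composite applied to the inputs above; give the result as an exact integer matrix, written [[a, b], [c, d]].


[[8, -48], [64, -8]]

[y5, y3] = [[2, -6], [-6, -2]]
[[y5, y3], y1] = [[-6, 8], [-12, 6]]
[y4, [[y5, y3], y1]] = [[-4, 28], [36, 4]]
[y2, [y4, [[y5, y3], y1]]] = [[8, -48], [64, -8]]


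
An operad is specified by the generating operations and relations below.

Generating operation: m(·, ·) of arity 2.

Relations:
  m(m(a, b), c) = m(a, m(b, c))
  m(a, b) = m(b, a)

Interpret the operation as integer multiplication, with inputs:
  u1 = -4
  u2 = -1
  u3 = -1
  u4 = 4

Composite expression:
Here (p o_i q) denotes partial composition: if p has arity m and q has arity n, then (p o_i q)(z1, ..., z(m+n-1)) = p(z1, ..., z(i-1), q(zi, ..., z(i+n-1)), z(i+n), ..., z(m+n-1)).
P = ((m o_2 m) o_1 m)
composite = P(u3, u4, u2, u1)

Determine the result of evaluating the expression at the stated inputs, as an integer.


-16

m(u3, u4) = -4
m(u2, u1) = 4
m(m(u3, u4), m(u2, u1)) = -16


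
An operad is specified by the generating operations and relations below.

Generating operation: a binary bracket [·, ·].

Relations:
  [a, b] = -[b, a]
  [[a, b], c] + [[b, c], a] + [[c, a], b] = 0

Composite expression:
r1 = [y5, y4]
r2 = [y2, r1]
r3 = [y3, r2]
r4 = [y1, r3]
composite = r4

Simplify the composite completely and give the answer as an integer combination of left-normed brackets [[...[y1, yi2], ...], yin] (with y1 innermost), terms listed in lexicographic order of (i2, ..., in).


Expand each bracket as ab - ba; the y1-initial words give the coefficients.
Composite bracket: [y1, [y3, [y2, [y5, y4]]]]
Expanding via [a, b] = ab - ba: 16 signed words (2^4 = 16).
Coefficients come from the y1-initial words:
  the word y1y2y4y5y3 carries sign +1 and contributes +[[[[y1, y2], y4], y5], y3]
  the word y1y2y5y4y3 carries sign -1 and contributes -[[[[y1, y2], y5], y4], y3]
  the word y1y3y2y4y5 carries sign -1 and contributes -[[[[y1, y3], y2], y4], y5]
  the word y1y3y2y5y4 carries sign +1 and contributes +[[[[y1, y3], y2], y5], y4]
  the word y1y3y4y5y2 carries sign +1 and contributes +[[[[y1, y3], y4], y5], y2]
  the word y1y3y5y4y2 carries sign -1 and contributes -[[[[y1, y3], y5], y4], y2]
  the word y1y4y5y2y3 carries sign -1 and contributes -[[[[y1, y4], y5], y2], y3]
  the word y1y5y4y2y3 carries sign +1 and contributes +[[[[y1, y5], y4], y2], y3]

[[[[y1, y2], y4], y5], y3] - [[[[y1, y2], y5], y4], y3] - [[[[y1, y3], y2], y4], y5] + [[[[y1, y3], y2], y5], y4] + [[[[y1, y3], y4], y5], y2] - [[[[y1, y3], y5], y4], y2] - [[[[y1, y4], y5], y2], y3] + [[[[y1, y5], y4], y2], y3]


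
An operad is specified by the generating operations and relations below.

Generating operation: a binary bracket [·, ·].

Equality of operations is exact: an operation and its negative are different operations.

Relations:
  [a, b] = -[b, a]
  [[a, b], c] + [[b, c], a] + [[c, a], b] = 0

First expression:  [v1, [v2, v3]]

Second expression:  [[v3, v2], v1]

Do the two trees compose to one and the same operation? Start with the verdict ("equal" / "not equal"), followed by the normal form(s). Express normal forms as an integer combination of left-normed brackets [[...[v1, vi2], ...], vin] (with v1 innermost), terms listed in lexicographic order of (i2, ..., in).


equal: each reduces to [[v1, v2], v3] - [[v1, v3], v2]

The first composite normalizes to [[v1, v2], v3] - [[v1, v3], v2]
The second composite normalizes to [[v1, v2], v3] - [[v1, v3], v2]
The forms coincide; equal.


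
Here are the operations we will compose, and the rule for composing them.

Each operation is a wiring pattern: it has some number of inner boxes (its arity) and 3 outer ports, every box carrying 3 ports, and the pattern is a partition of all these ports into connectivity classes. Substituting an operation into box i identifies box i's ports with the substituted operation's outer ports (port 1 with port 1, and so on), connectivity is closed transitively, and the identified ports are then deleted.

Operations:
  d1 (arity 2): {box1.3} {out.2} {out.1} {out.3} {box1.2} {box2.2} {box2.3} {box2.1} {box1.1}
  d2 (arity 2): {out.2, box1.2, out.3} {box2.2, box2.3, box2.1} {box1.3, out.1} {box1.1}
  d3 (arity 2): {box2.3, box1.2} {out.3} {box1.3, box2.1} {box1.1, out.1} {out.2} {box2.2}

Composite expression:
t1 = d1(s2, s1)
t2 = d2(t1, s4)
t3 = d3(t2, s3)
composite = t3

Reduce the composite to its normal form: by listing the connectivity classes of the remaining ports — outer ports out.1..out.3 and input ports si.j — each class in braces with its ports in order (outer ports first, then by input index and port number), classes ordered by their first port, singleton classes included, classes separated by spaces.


{out.1} {out.2} {out.3} {s1.1} {s1.2} {s1.3} {s2.1} {s2.2} {s2.3} {s3.1, s3.3} {s3.2} {s4.1, s4.2, s4.3}

Treat the ports identified at d3 as solder joints: merge, then drop.
the subtree at d1 composes to {out.1} {out.2} {out.3} {s1.1} {s1.2} {s1.3} {s2.1} {s2.2} {s2.3} on (s2, s1); out.j = own outer ports
the subtree at d2 composes to {out.1} {out.2, out.3} {s1.1} {s1.2} {s1.3} {s2.1} {s2.2} {s2.3} {s4.1, s4.2, s4.3} on (s2, s1, s4); out.j = own outer ports
the subtree at d3 composes to {out.1} {out.2} {out.3} {s1.1} {s1.2} {s1.3} {s2.1} {s2.2} {s2.3} {s3.1, s3.3} {s3.2} {s4.1, s4.2, s4.3} on (s2, s1, s4, s3); out.j = own outer ports


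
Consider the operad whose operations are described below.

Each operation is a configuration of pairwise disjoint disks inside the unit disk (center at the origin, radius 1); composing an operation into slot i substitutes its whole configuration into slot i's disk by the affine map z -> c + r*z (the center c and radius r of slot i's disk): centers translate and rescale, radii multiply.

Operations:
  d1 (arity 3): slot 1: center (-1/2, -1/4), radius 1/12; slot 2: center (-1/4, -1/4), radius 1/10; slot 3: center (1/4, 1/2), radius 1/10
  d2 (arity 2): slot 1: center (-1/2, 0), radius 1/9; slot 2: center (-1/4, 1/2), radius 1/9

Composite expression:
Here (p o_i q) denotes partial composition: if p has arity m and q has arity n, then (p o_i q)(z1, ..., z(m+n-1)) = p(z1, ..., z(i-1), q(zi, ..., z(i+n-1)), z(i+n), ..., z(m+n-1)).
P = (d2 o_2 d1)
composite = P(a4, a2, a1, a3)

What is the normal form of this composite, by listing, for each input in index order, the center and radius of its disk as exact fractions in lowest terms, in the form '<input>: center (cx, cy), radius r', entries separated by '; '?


a1: center (-5/18, 17/36), radius 1/90; a2: center (-11/36, 17/36), radius 1/108; a3: center (-2/9, 5/9), radius 1/90; a4: center (-1/2, 0), radius 1/9

Nesting under d2 composes maps z -> c + r*z down each a-path.
a4: after 1 affine step, its disk has center (-1/2, 0), radius 1/9
a2: after 2 affine steps, its disk has center (-11/36, 17/36), radius 1/108
a1: after 2 affine steps, its disk has center (-5/18, 17/36), radius 1/90
a3: after 2 affine steps, its disk has center (-2/9, 5/9), radius 1/90


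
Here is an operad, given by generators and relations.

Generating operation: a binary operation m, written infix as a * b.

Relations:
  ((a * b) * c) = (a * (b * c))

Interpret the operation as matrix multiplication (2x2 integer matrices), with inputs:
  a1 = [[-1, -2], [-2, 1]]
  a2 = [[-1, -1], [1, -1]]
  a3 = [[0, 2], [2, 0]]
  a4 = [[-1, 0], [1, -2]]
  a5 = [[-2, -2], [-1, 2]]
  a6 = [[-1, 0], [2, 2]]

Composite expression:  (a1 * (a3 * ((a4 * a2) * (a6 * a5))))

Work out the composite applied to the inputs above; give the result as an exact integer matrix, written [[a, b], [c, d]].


[[40, 4], [40, 28]]

(a4 * a2) = [[1, 1], [-3, 1]]
(a6 * a5) = [[2, 2], [-6, 0]]
((a4 * a2) * (a6 * a5)) = [[-4, 2], [-12, -6]]
(a3 * ((a4 * a2) * (a6 * a5))) = [[-24, -12], [-8, 4]]
(a1 * (a3 * ((a4 * a2) * (a6 * a5)))) = [[40, 4], [40, 28]]


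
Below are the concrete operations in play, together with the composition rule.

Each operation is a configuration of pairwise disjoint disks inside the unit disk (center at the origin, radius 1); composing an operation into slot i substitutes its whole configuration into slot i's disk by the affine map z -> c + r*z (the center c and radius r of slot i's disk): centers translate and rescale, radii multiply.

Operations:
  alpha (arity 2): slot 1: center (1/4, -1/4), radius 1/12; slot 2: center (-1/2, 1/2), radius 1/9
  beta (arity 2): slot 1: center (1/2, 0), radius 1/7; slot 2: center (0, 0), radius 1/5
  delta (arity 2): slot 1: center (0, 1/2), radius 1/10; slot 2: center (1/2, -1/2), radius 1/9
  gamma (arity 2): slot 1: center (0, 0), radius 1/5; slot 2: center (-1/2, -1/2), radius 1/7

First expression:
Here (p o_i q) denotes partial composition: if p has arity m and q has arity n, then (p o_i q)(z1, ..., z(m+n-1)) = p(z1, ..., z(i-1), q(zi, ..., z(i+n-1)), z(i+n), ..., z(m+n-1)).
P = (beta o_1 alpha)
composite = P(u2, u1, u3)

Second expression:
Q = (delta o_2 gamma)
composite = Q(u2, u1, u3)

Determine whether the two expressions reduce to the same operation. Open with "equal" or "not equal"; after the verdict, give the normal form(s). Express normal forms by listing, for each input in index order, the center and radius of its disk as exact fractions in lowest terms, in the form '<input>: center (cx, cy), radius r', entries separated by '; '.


not equal: they reduce to u1: center (3/7, 1/14), radius 1/63; u2: center (15/28, -1/28), radius 1/84; u3: center (0, 0), radius 1/5 and u1: center (1/2, -1/2), radius 1/45; u2: center (0, 1/2), radius 1/10; u3: center (4/9, -5/9), radius 1/63

Normal form of the first expression: u1: center (3/7, 1/14), radius 1/63; u2: center (15/28, -1/28), radius 1/84; u3: center (0, 0), radius 1/5
Normal form of the second expression: u1: center (1/2, -1/2), radius 1/45; u2: center (0, 1/2), radius 1/10; u3: center (4/9, -5/9), radius 1/63
The normal forms differ: not equal.


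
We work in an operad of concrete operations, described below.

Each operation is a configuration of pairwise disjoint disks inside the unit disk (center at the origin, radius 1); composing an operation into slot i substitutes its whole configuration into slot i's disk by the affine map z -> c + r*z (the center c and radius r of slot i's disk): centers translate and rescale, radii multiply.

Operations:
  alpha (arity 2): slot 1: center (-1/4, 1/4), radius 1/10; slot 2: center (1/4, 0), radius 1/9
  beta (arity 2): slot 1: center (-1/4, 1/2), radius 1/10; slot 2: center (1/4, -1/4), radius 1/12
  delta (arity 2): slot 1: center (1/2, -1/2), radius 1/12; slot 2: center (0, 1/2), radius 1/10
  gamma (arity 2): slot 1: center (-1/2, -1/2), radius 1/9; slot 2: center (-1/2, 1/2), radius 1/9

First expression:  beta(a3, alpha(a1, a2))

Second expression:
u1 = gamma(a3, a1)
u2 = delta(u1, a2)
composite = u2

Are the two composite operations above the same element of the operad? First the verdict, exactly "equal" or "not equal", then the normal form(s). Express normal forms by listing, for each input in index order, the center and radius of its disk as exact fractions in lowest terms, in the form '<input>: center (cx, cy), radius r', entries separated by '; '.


not equal; first: a1: center (11/48, -11/48), radius 1/120; a2: center (13/48, -1/4), radius 1/108; a3: center (-1/4, 1/2), radius 1/10; second: a1: center (11/24, -11/24), radius 1/108; a2: center (0, 1/2), radius 1/10; a3: center (11/24, -13/24), radius 1/108

Reducing the first expression gives a1: center (11/48, -11/48), radius 1/120; a2: center (13/48, -1/4), radius 1/108; a3: center (-1/4, 1/2), radius 1/10
Reducing the second expression gives a1: center (11/24, -11/24), radius 1/108; a2: center (0, 1/2), radius 1/10; a3: center (11/24, -13/24), radius 1/108
The forms do not match — not equal.


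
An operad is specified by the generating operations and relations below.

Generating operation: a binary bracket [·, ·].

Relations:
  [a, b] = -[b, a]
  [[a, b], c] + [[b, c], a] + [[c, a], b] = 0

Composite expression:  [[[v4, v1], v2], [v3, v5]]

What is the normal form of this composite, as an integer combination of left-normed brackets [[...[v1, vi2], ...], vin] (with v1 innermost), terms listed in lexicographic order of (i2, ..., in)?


-[[[[v1, v4], v2], v3], v5] + [[[[v1, v4], v2], v5], v3]

Expand each bracket as ab - ba; the v1-initial words give the coefficients.
Composite bracket: [[[v4, v1], v2], [v3, v5]]
Each bracket splits as ab - ba, giving 16 signed words (2^4 = 16).
Coefficients come from the v1-initial words:
  v1v4v2v3v5 (sign -1) contributes -[[[[v1, v4], v2], v3], v5]
  v1v4v2v5v3 (sign +1) contributes +[[[[v1, v4], v2], v5], v3]


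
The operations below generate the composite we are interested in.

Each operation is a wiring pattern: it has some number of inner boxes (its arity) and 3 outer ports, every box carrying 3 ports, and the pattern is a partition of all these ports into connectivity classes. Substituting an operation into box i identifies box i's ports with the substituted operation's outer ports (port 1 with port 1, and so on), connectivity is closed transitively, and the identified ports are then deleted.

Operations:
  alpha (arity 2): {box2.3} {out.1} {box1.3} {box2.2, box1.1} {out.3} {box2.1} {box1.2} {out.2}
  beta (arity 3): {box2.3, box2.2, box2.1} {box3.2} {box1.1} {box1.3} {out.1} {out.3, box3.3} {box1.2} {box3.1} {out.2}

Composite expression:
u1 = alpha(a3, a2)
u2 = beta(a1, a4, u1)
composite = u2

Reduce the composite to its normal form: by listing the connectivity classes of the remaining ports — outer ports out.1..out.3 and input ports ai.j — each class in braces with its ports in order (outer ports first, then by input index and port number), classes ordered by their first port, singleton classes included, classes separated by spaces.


After gluing at beta, chains via deleted ports link the a-ports.
after alpha, the pattern on (a3, a2) reads {out.1} {out.2} {out.3} {a2.1} {a2.2, a3.1} {a2.3} {a3.2} {a3.3} (out.j = its outer ports)
after beta, the pattern on (a1, a4, a3, a2) reads {out.1} {out.2} {out.3} {a1.1} {a1.2} {a1.3} {a2.1} {a2.2, a3.1} {a2.3} {a3.2} {a3.3} {a4.1, a4.2, a4.3} (out.j = its outer ports)

{out.1} {out.2} {out.3} {a1.1} {a1.2} {a1.3} {a2.1} {a2.2, a3.1} {a2.3} {a3.2} {a3.3} {a4.1, a4.2, a4.3}


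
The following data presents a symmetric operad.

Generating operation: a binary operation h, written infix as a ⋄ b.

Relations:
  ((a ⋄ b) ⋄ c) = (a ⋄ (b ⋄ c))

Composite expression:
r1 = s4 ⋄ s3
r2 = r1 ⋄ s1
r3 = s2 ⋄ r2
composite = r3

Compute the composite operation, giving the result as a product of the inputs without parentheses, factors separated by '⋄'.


s2 ⋄ s4 ⋄ s3 ⋄ s1


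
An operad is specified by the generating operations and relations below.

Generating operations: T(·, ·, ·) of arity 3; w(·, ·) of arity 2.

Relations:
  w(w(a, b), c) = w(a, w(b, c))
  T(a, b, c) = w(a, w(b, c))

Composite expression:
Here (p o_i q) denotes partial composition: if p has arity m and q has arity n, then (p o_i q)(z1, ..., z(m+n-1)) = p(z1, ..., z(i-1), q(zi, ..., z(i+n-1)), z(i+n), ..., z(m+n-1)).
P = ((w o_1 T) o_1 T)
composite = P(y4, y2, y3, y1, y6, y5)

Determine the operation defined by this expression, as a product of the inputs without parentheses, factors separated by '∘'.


Every regrouping of w is equal, so read the y-inputs in written order.
T(y4, y2, y3) flattens to y4 ∘ y2 ∘ y3
T(T(y4, y2, y3), y1, y6) flattens to y4 ∘ y2 ∘ y3 ∘ y1 ∘ y6
w(T(T(y4, y2, y3), y1, y6), y5) flattens to y4 ∘ y2 ∘ y3 ∘ y1 ∘ y6 ∘ y5

y4 ∘ y2 ∘ y3 ∘ y1 ∘ y6 ∘ y5


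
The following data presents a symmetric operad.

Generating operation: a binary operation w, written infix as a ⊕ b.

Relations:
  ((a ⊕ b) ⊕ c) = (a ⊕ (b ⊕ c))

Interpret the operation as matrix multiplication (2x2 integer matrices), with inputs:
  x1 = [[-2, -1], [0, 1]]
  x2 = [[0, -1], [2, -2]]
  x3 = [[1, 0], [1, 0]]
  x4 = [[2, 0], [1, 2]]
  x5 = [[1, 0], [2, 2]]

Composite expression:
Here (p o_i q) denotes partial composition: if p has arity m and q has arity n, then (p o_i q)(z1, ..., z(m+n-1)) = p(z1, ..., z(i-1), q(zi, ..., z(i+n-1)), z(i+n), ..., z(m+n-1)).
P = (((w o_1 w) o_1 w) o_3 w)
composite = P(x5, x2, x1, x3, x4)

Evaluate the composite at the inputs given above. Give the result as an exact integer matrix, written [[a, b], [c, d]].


[[-2, 0], [-36, 0]]

(x5 ⊕ x2) = [[0, -1], [4, -6]]
(x1 ⊕ x3) = [[-3, 0], [1, 0]]
((x5 ⊕ x2) ⊕ (x1 ⊕ x3)) = [[-1, 0], [-18, 0]]
(((x5 ⊕ x2) ⊕ (x1 ⊕ x3)) ⊕ x4) = [[-2, 0], [-36, 0]]


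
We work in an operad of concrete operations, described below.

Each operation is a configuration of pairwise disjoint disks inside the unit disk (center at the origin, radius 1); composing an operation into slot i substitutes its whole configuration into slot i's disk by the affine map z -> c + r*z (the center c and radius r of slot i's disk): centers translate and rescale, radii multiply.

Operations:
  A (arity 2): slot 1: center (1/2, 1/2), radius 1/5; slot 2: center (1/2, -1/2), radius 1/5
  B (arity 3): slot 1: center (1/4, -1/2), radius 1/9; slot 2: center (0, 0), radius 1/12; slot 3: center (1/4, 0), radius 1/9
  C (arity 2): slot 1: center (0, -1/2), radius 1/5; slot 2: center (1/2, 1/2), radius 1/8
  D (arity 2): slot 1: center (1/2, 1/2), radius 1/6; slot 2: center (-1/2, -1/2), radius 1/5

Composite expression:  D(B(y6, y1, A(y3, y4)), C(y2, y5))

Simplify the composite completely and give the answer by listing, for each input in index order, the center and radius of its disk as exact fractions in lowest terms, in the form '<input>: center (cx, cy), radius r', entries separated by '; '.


y1: center (1/2, 1/2), radius 1/72; y2: center (-1/2, -3/5), radius 1/25; y3: center (119/216, 55/108), radius 1/270; y4: center (119/216, 53/108), radius 1/270; y5: center (-2/5, -2/5), radius 1/40; y6: center (13/24, 5/12), radius 1/54

Affine substitution under D: radii multiply and y-centers shift.
input y6: applying the 2 nested substitutions gives center (13/24, 5/12), radius 1/54
input y1: applying the 2 nested substitutions gives center (1/2, 1/2), radius 1/72
input y3: applying the 3 nested substitutions gives center (119/216, 55/108), radius 1/270
input y4: applying the 3 nested substitutions gives center (119/216, 53/108), radius 1/270
input y2: applying the 2 nested substitutions gives center (-1/2, -3/5), radius 1/25
input y5: applying the 2 nested substitutions gives center (-2/5, -2/5), radius 1/40


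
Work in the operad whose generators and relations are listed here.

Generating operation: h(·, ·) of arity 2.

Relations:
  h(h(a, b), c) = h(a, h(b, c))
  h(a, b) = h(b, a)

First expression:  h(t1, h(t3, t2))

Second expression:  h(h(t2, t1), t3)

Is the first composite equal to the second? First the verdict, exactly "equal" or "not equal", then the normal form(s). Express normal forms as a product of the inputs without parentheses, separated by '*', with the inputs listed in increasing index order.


Normal form of the first expression: t1 * t2 * t3
Normal form of the second expression: t1 * t2 * t3
The forms coincide; equal.

equal; the common form is t1 * t2 * t3


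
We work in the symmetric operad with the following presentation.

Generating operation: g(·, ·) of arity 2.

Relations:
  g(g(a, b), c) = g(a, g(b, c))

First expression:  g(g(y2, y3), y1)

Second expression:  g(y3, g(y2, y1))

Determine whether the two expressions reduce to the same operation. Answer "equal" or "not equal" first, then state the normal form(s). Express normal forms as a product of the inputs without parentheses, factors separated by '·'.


not equal; the first gives y2 · y3 · y1 and the second y3 · y2 · y1

The first composite normalizes to y2 · y3 · y1
The second composite normalizes to y3 · y2 · y1
They disagree, so not equal.


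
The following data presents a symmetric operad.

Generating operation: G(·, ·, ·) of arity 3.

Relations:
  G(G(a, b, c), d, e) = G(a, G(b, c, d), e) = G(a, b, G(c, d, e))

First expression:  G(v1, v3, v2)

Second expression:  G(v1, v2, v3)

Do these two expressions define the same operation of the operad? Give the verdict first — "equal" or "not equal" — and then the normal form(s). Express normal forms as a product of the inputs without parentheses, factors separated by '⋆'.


not equal; first: v1 ⋆ v3 ⋆ v2; second: v1 ⋆ v2 ⋆ v3

In normal form, the first expression is v1 ⋆ v3 ⋆ v2
In normal form, the second expression is v1 ⋆ v2 ⋆ v3
Different reductions; not equal.


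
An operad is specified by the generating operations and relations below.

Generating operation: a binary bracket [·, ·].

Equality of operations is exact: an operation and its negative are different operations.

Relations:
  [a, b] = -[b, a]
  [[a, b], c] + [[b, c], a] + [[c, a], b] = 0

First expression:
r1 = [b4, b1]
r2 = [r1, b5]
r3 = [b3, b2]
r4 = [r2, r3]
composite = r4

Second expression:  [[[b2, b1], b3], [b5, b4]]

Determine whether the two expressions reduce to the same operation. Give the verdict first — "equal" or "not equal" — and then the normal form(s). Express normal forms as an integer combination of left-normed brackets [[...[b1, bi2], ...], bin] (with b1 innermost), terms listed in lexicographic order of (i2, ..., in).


not equal — first [[[[b1, b4], b5], b2], b3] - [[[[b1, b4], b5], b3], b2], second [[[[b1, b2], b3], b4], b5] - [[[[b1, b2], b3], b5], b4]

In normal form, the first expression is [[[[b1, b4], b5], b2], b3] - [[[[b1, b4], b5], b3], b2]
In normal form, the second expression is [[[[b1, b2], b3], b4], b5] - [[[[b1, b2], b3], b5], b4]
Distinct normal forms: not equal.


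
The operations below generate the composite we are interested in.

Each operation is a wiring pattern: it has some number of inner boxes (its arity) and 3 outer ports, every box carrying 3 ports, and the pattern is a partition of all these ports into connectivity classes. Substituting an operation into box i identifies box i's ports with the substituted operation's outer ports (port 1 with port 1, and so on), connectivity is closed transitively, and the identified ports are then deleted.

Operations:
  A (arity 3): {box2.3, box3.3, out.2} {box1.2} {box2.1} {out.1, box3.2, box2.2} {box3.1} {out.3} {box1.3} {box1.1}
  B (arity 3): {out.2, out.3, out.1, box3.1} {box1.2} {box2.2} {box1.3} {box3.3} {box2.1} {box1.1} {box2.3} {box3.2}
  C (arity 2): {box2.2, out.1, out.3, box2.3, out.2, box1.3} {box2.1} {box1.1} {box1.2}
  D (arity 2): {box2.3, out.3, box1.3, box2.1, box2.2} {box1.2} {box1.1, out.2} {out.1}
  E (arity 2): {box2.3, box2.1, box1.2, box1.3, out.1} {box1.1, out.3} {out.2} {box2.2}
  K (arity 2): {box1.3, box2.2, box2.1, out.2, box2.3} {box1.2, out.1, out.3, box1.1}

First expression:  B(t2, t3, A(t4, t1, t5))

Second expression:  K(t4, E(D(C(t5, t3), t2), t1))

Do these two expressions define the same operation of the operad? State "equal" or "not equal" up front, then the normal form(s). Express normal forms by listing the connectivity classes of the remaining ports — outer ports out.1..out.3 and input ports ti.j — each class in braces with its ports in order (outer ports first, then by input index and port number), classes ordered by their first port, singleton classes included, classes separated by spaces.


not equal: they reduce to {out.1, out.2, out.3, t1.2, t5.2} {t1.1} {t1.3, t5.3} {t2.1} {t2.2} {t2.3} {t3.1} {t3.2} {t3.3} {t4.1} {t4.2} {t4.3} {t5.1} and {out.1, out.3, t4.1, t4.2} {out.2, t1.1, t1.3, t2.1, t2.2, t2.3, t3.2, t3.3, t4.3, t5.3} {t1.2} {t3.1} {t5.1} {t5.2}

In normal form, the first expression is {out.1, out.2, out.3, t1.2, t5.2} {t1.1} {t1.3, t5.3} {t2.1} {t2.2} {t2.3} {t3.1} {t3.2} {t3.3} {t4.1} {t4.2} {t4.3} {t5.1}
In normal form, the second expression is {out.1, out.3, t4.1, t4.2} {out.2, t1.1, t1.3, t2.1, t2.2, t2.3, t3.2, t3.3, t4.3, t5.3} {t1.2} {t3.1} {t5.1} {t5.2}
The forms do not match — not equal.


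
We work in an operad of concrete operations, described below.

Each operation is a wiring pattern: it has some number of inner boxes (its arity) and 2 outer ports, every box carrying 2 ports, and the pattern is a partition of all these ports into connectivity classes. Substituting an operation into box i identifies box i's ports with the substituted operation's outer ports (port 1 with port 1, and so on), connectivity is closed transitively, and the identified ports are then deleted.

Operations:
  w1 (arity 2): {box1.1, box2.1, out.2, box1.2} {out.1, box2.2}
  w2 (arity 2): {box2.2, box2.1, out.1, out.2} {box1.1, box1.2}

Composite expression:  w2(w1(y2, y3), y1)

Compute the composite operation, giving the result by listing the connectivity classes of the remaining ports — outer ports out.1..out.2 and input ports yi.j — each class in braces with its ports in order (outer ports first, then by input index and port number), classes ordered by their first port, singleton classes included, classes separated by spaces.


{out.1, out.2, y1.1, y1.2} {y2.1, y2.2, y3.1, y3.2}

Substituting into w2 glues patterns; closure does the rest.
stage w1: inputs (y2, y3), connectivity {out.1, y3.2} {out.2, y2.1, y2.2, y3.1}, out.j its boundary
stage w2: inputs (y2, y3, y1), connectivity {out.1, out.2, y1.1, y1.2} {y2.1, y2.2, y3.1, y3.2}, out.j its boundary


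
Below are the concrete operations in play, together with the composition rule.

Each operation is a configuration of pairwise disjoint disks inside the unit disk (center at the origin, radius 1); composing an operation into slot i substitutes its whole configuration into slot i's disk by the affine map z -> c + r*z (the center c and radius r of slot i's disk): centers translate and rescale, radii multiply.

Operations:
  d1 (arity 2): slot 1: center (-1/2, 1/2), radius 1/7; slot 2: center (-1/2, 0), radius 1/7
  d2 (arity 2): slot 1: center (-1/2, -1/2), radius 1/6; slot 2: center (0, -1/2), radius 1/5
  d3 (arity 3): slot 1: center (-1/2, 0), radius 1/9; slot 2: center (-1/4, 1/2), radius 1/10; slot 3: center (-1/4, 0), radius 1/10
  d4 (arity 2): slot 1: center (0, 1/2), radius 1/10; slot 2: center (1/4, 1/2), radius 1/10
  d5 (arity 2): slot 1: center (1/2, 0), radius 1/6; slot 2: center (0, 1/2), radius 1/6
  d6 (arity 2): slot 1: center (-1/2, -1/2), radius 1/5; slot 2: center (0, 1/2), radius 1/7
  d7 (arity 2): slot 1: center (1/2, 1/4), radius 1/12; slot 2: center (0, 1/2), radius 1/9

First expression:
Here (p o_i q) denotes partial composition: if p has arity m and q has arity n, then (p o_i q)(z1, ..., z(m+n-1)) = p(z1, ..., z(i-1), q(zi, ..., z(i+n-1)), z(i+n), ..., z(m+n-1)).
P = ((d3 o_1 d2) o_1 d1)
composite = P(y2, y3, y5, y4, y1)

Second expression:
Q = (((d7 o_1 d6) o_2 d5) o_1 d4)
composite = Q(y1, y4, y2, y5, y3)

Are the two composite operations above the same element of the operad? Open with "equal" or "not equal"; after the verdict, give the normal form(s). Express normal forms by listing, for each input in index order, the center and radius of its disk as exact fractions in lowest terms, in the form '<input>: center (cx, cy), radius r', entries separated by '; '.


not equal — first y1: center (-1/4, 0), radius 1/10; y2: center (-61/108, -5/108), radius 1/378; y3: center (-61/108, -1/18), radius 1/378; y4: center (-1/4, 1/2), radius 1/10; y5: center (-1/2, -1/18), radius 1/45, second y1: center (11/24, 13/60), radius 1/600; y2: center (85/168, 7/24), radius 1/504; y3: center (0, 1/2), radius 1/9; y4: center (37/80, 13/60), radius 1/600; y5: center (1/2, 25/84), radius 1/504


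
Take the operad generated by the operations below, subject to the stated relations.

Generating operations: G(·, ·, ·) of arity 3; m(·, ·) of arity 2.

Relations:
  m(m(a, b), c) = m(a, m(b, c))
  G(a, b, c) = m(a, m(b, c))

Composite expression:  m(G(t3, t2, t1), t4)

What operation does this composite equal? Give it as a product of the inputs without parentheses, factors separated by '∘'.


t3 ∘ t2 ∘ t1 ∘ t4

All parenthesizations of m agree; list the t-inputs left to right.
G(t3, t2, t1) unparenthesizes to t3 ∘ t2 ∘ t1
m(G(t3, t2, t1), t4) unparenthesizes to t3 ∘ t2 ∘ t1 ∘ t4
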